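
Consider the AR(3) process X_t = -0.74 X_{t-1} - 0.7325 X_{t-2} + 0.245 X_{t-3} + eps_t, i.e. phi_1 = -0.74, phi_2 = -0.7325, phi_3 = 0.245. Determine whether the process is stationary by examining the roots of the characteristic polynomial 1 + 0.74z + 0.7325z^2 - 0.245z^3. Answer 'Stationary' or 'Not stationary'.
\text{Stationary}

The AR(p) characteristic polynomial is P(z) = 1 + 0.74z + 0.7325z^2 - 0.245z^3.
Stationarity requires all roots to lie outside the unit circle, i.e. |z| > 1 for every root.
Degree 3: look for a simple real root z0 first, then factor out (1 - z/z0) and solve the remaining quadratic.
Testing z0 = 4: P(4) = 1 + (0.74)(4) + (0.7325)(4)^2 + (-0.245)(4)^3
  = 1 + (2.96) + (11.72) + (-15.68) = 0.  So z_0 = 4 is a root, |z_0| = 4.
Divide out the factor (1 - 0.25 z) = (1 - z/z0) (since 1/z0 = 0.25):
  P(z) = (1 - 0.25 z)(1 + (0.99) z + (0.98) z^2)
  [check: z-coef 0.99 - (0.25) = 0.74; z^2-coef 0.98 - (0.25)(0.99) = 0.7325; z^3-coef -(0.25)(0.98) = -0.245.]
Remaining roots from the quadratic factor 1 + (0.99) z + (0.98) z^2:
  Set 1 + (0.99) z + (0.98) z^2 = 0, i.e. a z^2 + b z + c = 0 with a = 0.98, b = 0.99, c = 1.
  Discriminant D = b^2 - 4ac = (0.99)^2 - 4*(0.98)*1 = 0.9801 - (3.92) = -2.9399.
  D < 0, so the roots are the complex-conjugate pair z = (-b +/- i sqrt(-D)) / (2a) = -0.5051 +/- 0.8748i.
  For a conjugate pair |z|^2 = z * conj(z) = (product of roots) = c/a = 1/(0.98) = 1.020408, so |z| = sqrt(1.020408) = 1.0102 for both roots.
Moduli of all roots: 4.0000, 1.0102, 1.0102.
All moduli strictly greater than 1? Yes.
Verdict: Stationary.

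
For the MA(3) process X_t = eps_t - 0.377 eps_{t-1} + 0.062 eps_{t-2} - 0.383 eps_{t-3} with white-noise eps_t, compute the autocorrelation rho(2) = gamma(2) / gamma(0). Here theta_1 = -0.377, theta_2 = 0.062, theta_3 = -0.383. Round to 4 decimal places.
\rho(2) = 0.1597

For an MA(q) process with theta_0 = 1, the autocovariance is
  gamma(k) = sigma^2 * sum_{i=0..q-k} theta_i * theta_{i+k},
and rho(k) = gamma(k) / gamma(0). Sigma^2 cancels.
  numerator   = (1)*(0.062) + (-0.377)*(-0.383) = 0.206391.
  denominator = (1)^2 + (-0.377)^2 + (0.062)^2 + (-0.383)^2 = 1.292662.
  rho(2) = 0.206391 / 1.292662 = 0.1597.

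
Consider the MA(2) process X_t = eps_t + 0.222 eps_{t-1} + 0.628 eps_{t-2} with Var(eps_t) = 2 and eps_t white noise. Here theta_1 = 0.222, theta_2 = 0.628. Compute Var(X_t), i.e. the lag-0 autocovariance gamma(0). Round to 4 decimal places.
\gamma(0) = 2.8873

For an MA(q) process X_t = eps_t + sum_i theta_i eps_{t-i} with
Var(eps_t) = sigma^2, the variance is
  gamma(0) = sigma^2 * (1 + sum_i theta_i^2).
  sum_i theta_i^2 = (0.222)^2 + (0.628)^2 = 0.049284 + 0.394384 = 0.443668.
  gamma(0) = 2 * (1 + 0.443668) = 2 * 1.443668 = 2.887336, which rounds to 2.8873.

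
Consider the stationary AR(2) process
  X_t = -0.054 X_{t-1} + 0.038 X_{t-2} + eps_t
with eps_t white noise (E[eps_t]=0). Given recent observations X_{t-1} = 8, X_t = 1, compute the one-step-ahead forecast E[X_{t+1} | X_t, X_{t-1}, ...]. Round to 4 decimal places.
E[X_{t+1} \mid \mathcal F_t] = 0.2500

For an AR(p) model X_t = c + sum_i phi_i X_{t-i} + eps_t, the
one-step-ahead conditional mean is
  E[X_{t+1} | X_t, ...] = c + sum_i phi_i X_{t+1-i}.
Substitute known values:
  E[X_{t+1} | ...] = (-0.054) * (1) + (0.038) * (8)
                   = 0.2500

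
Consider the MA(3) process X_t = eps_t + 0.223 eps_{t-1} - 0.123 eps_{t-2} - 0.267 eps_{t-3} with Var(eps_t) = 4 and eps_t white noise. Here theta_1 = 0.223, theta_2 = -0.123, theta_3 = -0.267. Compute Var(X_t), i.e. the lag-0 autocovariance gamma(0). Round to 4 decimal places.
\gamma(0) = 4.5446

For an MA(q) process X_t = eps_t + sum_i theta_i eps_{t-i} with
Var(eps_t) = sigma^2, the variance is
  gamma(0) = sigma^2 * (1 + sum_i theta_i^2).
  sum_i theta_i^2 = (0.223)^2 + (-0.123)^2 + (-0.267)^2 = 0.049729 + 0.015129 + 0.071289 = 0.136147.
  gamma(0) = 4 * (1 + 0.136147) = 4 * 1.136147 = 4.544588, which rounds to 4.5446.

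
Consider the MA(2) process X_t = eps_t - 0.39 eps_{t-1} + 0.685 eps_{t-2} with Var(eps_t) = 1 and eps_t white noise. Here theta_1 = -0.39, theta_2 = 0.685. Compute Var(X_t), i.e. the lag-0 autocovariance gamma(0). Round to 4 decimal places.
\gamma(0) = 1.6213

For an MA(q) process X_t = eps_t + sum_i theta_i eps_{t-i} with
Var(eps_t) = sigma^2, the variance is
  gamma(0) = sigma^2 * (1 + sum_i theta_i^2).
  sum_i theta_i^2 = (-0.39)^2 + (0.685)^2 = 0.1521 + 0.469225 = 0.621325.
  gamma(0) = 1 * (1 + 0.621325) = 1 * 1.621325 = 1.621325, which rounds to 1.6213.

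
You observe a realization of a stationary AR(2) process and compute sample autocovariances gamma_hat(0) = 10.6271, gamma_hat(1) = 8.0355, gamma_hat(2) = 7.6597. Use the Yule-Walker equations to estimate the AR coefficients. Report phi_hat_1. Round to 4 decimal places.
\hat\phi_{1} = 0.4930

The Yule-Walker equations for an AR(p) process read, in matrix form,
  Gamma_p phi = r_p,   with   (Gamma_p)_{ij} = gamma(|i - j|),
                       (r_p)_i = gamma(i),   i,j = 1..p.
Substitute the sample gammas (Toeplitz matrix and right-hand side of size 2):
  Gamma_p = [[10.6271, 8.0355], [8.0355, 10.6271]]
  r_p     = [8.0355, 7.6597]
Written out:
  10.6271 phi_1 + 8.0355 phi_2 = 8.0355
  8.0355 phi_1 + 10.6271 phi_2 = 7.6597
Solve by Cramer's rule:
  det = gamma(0)^2 - gamma(1)^2 = (10.6271)^2 - (8.0355)^2 = 112.93525441 - 64.56926025 = 48.36599416
  phi_hat_1 = [gamma(1) gamma(0) - gamma(1) gamma(2)] / det = [(8.0355)(10.6271) - (8.0355)(7.6597)] / 48.36599416 = 23.8445427 / 48.36599416 = 0.493
  phi_hat_2 = [gamma(0) gamma(2) - gamma(1)^2] / det = [(10.6271)(7.6597) - (8.0355)^2] / 48.36599416 = 16.83113762 / 48.36599416 = 0.348
So phi_hat = [0.4930, 0.3480].
Therefore phi_hat_1 = 0.4930.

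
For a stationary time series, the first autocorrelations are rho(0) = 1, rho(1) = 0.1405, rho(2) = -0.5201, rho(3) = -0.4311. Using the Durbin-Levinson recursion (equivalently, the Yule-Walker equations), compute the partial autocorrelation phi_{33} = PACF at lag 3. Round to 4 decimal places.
\phi_{33} = -0.3520

The PACF at lag k is phi_{kk}, the last component of the solution
to the Yule-Walker system G_k phi = r_k where
  (G_k)_{ij} = rho(|i - j|), (r_k)_i = rho(i), i,j = 1..k.
Equivalently, Durbin-Levinson gives phi_{kk} iteratively:
  phi_{11} = rho(1)
  phi_{kk} = [rho(k) - sum_{j=1..k-1} phi_{k-1,j} rho(k-j)]
            / [1 - sum_{j=1..k-1} phi_{k-1,j} rho(j)],
  phi_{k,j} = phi_{k-1,j} - phi_{kk} phi_{k-1,k-j},  j = 1..k-1.
Step k = 1:
  phi_11 = rho(1) = 0.1405.
Step k = 2:
  phi_22 = [rho(2) - phi_11 rho(1)] / [1 - phi_11 rho(1)] = [-0.5201 - (0.1405)(0.1405)] / [1 - (0.1405)(0.1405)]
         = -0.53984025 / 0.98025975 = -0.550711.
  Update: phi_21 = phi_11 - phi_22 phi_11 = 0.1405 - (-0.550711)(0.1405) = 0.217875.
Step k = 3:
  phi_33 = [rho(3) - phi_21 rho(2) - phi_22 rho(1)] / [1 - phi_21 rho(1) - phi_22 rho(2)]
    numerator   = -0.4311 - (0.217875)(-0.5201) - (-0.550711)(0.1405) = -0.24040828
    denominator = 1 - (0.217875)(0.1405) - (-0.550711)(-0.5201) = 0.68296355
  phi_33 = -0.24040828 / 0.68296355 = -0.352.
Therefore phi_{33} = -0.3520.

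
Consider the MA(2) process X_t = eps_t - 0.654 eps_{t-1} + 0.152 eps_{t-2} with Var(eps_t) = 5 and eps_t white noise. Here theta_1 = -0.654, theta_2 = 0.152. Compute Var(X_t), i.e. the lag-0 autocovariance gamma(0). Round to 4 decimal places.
\gamma(0) = 7.2541

For an MA(q) process X_t = eps_t + sum_i theta_i eps_{t-i} with
Var(eps_t) = sigma^2, the variance is
  gamma(0) = sigma^2 * (1 + sum_i theta_i^2).
  sum_i theta_i^2 = (-0.654)^2 + (0.152)^2 = 0.427716 + 0.023104 = 0.45082.
  gamma(0) = 5 * (1 + 0.45082) = 5 * 1.45082 = 7.2541.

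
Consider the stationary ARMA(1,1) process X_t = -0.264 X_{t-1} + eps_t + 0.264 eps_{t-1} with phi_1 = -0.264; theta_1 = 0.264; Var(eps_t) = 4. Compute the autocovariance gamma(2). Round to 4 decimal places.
\gamma(2) = 0.0000

Multiply the model equation by X_{t-k} and take expectations. With theta_0 = psi_0 = 1 and psi_j the MA(infinity) weights, this gives
  gamma(k) - sum_i phi_i gamma(k-i) = c_k,
  c_k = sigma^2 * sum_{j=k..q} theta_j psi_{j-k}   (c_k = 0 for k > q),
using gamma(-m) = gamma(m).
psi-weights needed (psi_j = theta_j + sum_i phi_i psi_{j-i}):
  psi_1 = theta_1 + phi_1 = 0.264 + (-0.264) = 0
Right-hand sides:
  c_0 = sigma^2 (1 + theta_1 psi_1) = 4 * (1 + (0.264)(0)) = 4 * 1 = 4
  c_1 = sigma^2 theta_1 = 4 * (0.264) = 1.056
  c_2 = 0
Equations for k = 0 and k = 1 (AR order 1):
  gamma(0) = phi_1 gamma(1) + c_0
  gamma(1) = phi_1 gamma(0) + c_1
Substituting the second into the first: gamma(0) (1 - phi_1^2) = c_0 + phi_1 c_1, so
  gamma(0) = (c_0 + phi_1 c_1) / (1 - phi_1^2) = (4 + (-0.264)(1.056)) / (1 - (-0.264)^2) = 3.721216 / 0.930304 = 4.
  gamma(1) = phi_1 gamma(0) + c_1 = (-0.264)(4) + (1.056) = 0.
For k = 2 (> q): gamma(2) = phi_1 gamma(1) = (-0.264)(0) = 0.
Therefore gamma(2) = 0.0000 (to 4 decimal places).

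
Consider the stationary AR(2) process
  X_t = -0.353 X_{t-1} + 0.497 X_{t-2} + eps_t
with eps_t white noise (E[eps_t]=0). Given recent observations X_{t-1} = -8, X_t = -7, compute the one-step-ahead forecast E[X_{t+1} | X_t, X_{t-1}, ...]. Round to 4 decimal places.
E[X_{t+1} \mid \mathcal F_t] = -1.5050

For an AR(p) model X_t = c + sum_i phi_i X_{t-i} + eps_t, the
one-step-ahead conditional mean is
  E[X_{t+1} | X_t, ...] = c + sum_i phi_i X_{t+1-i}.
Substitute known values:
  E[X_{t+1} | ...] = (-0.353) * (-7) + (0.497) * (-8)
                   = -1.5050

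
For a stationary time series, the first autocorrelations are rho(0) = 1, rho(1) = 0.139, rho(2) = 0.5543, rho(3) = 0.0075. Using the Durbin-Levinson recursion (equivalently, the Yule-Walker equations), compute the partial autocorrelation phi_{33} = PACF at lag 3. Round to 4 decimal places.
\phi_{33} = -0.1500

The PACF at lag k is phi_{kk}, the last component of the solution
to the Yule-Walker system G_k phi = r_k where
  (G_k)_{ij} = rho(|i - j|), (r_k)_i = rho(i), i,j = 1..k.
Equivalently, Durbin-Levinson gives phi_{kk} iteratively:
  phi_{11} = rho(1)
  phi_{kk} = [rho(k) - sum_{j=1..k-1} phi_{k-1,j} rho(k-j)]
            / [1 - sum_{j=1..k-1} phi_{k-1,j} rho(j)],
  phi_{k,j} = phi_{k-1,j} - phi_{kk} phi_{k-1,k-j},  j = 1..k-1.
Step k = 1:
  phi_11 = rho(1) = 0.139.
Step k = 2:
  phi_22 = [rho(2) - phi_11 rho(1)] / [1 - phi_11 rho(1)] = [0.5543 - (0.139)(0.139)] / [1 - (0.139)(0.139)]
         = 0.534979 / 0.980679 = 0.545519.
  Update: phi_21 = phi_11 - phi_22 phi_11 = 0.139 - (0.545519)(0.139) = 0.063173.
Step k = 3:
  phi_33 = [rho(3) - phi_21 rho(2) - phi_22 rho(1)] / [1 - phi_21 rho(1) - phi_22 rho(2)]
    numerator   = 0.0075 - (0.063173)(0.5543) - (0.545519)(0.139) = -0.10334386
    denominator = 1 - (0.063173)(0.139) - (0.545519)(0.5543) = 0.68883781
  phi_33 = -0.10334386 / 0.68883781 = -0.15.
Therefore phi_{33} = -0.1500.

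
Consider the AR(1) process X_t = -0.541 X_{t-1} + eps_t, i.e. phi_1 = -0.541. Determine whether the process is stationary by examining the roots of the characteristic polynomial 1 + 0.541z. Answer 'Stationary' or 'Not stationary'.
\text{Stationary}

The AR(p) characteristic polynomial is P(z) = 1 + 0.541z.
Stationarity requires all roots to lie outside the unit circle, i.e. |z| > 1 for every root.
This is linear in z: 1 + (0.541) z = 0  =>  z = -1/(0.541) = -1.848429,  |z| = 1.848429.
Moduli of all roots: 1.8484.
All moduli strictly greater than 1? Yes.
Verdict: Stationary.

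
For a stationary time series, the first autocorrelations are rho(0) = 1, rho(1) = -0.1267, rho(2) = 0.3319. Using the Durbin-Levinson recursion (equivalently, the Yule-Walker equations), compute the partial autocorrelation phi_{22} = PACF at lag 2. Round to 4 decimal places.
\phi_{22} = 0.3210

The PACF at lag k is phi_{kk}, the last component of the solution
to the Yule-Walker system G_k phi = r_k where
  (G_k)_{ij} = rho(|i - j|), (r_k)_i = rho(i), i,j = 1..k.
Equivalently, Durbin-Levinson gives phi_{kk} iteratively:
  phi_{11} = rho(1)
  phi_{kk} = [rho(k) - sum_{j=1..k-1} phi_{k-1,j} rho(k-j)]
            / [1 - sum_{j=1..k-1} phi_{k-1,j} rho(j)],
  phi_{k,j} = phi_{k-1,j} - phi_{kk} phi_{k-1,k-j},  j = 1..k-1.
Step k = 1:
  phi_11 = rho(1) = -0.1267.
Step k = 2:
  phi_22 = [rho(2) - phi_11 rho(1)] / [1 - phi_11 rho(1)] = [0.3319 - (-0.1267)(-0.1267)] / [1 - (-0.1267)(-0.1267)]
         = 0.31584711 / 0.98394711 = 0.321.
Therefore phi_{22} = 0.3210.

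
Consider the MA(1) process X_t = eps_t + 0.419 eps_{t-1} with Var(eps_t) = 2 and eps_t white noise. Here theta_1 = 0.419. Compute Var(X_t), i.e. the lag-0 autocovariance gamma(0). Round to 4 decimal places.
\gamma(0) = 2.3511

For an MA(q) process X_t = eps_t + sum_i theta_i eps_{t-i} with
Var(eps_t) = sigma^2, the variance is
  gamma(0) = sigma^2 * (1 + sum_i theta_i^2).
  sum_i theta_i^2 = (0.419)^2 = 0.175561.
  gamma(0) = 2 * (1 + 0.175561) = 2 * 1.175561 = 2.351122, which rounds to 2.3511.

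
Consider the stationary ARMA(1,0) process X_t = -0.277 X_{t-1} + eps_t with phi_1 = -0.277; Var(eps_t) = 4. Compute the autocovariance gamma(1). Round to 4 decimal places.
\gamma(1) = -1.2001

Multiply the model equation by X_{t-k} and take expectations. With theta_0 = psi_0 = 1 and psi_j the MA(infinity) weights, this gives
  gamma(k) - sum_i phi_i gamma(k-i) = c_k,
  c_k = sigma^2 * sum_{j=k..q} theta_j psi_{j-k}   (c_k = 0 for k > q),
using gamma(-m) = gamma(m).
Pure AR (q = 0): c_0 = sigma^2 = 4, c_k = 0 for k >= 1.
Equations for k = 0 and k = 1 (AR order 1):
  gamma(0) = phi_1 gamma(1) + c_0
  gamma(1) = phi_1 gamma(0) + c_1
Substituting the second into the first: gamma(0) (1 - phi_1^2) = c_0 + phi_1 c_1, so
  gamma(0) = c_0 / (1 - phi_1^2) = 4 / (1 - (-0.277)^2) = 4 / 0.923271 = 4.332422.
  gamma(1) = phi_1 gamma(0) = (-0.277)(4.332422) = -1.200081.
Therefore gamma(1) = -1.2001 (to 4 decimal places).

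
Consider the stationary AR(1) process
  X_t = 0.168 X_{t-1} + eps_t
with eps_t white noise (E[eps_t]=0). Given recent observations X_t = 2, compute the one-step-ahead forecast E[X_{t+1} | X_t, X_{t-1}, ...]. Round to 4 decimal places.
E[X_{t+1} \mid \mathcal F_t] = 0.3360

For an AR(p) model X_t = c + sum_i phi_i X_{t-i} + eps_t, the
one-step-ahead conditional mean is
  E[X_{t+1} | X_t, ...] = c + sum_i phi_i X_{t+1-i}.
Substitute known values:
  E[X_{t+1} | ...] = (0.168) * (2)
                   = 0.3360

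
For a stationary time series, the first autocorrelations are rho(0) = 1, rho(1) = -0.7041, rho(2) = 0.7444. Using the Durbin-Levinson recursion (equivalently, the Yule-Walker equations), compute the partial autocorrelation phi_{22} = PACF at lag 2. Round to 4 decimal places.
\phi_{22} = 0.4931

The PACF at lag k is phi_{kk}, the last component of the solution
to the Yule-Walker system G_k phi = r_k where
  (G_k)_{ij} = rho(|i - j|), (r_k)_i = rho(i), i,j = 1..k.
Equivalently, Durbin-Levinson gives phi_{kk} iteratively:
  phi_{11} = rho(1)
  phi_{kk} = [rho(k) - sum_{j=1..k-1} phi_{k-1,j} rho(k-j)]
            / [1 - sum_{j=1..k-1} phi_{k-1,j} rho(j)],
  phi_{k,j} = phi_{k-1,j} - phi_{kk} phi_{k-1,k-j},  j = 1..k-1.
Step k = 1:
  phi_11 = rho(1) = -0.7041.
Step k = 2:
  phi_22 = [rho(2) - phi_11 rho(1)] / [1 - phi_11 rho(1)] = [0.7444 - (-0.7041)(-0.7041)] / [1 - (-0.7041)(-0.7041)]
         = 0.24864319 / 0.50424319 = 0.4931.
Therefore phi_{22} = 0.4931.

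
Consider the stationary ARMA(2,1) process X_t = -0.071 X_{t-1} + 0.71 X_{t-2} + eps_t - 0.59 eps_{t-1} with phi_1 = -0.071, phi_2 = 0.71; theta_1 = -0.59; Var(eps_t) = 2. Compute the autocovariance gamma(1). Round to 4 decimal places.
\gamma(1) = -5.7884

Multiply the model equation by X_{t-k} and take expectations. With theta_0 = psi_0 = 1 and psi_j the MA(infinity) weights, this gives
  gamma(k) - sum_i phi_i gamma(k-i) = c_k,
  c_k = sigma^2 * sum_{j=k..q} theta_j psi_{j-k}   (c_k = 0 for k > q),
using gamma(-m) = gamma(m).
psi-weights needed (psi_j = theta_j + sum_i phi_i psi_{j-i}):
  psi_1 = theta_1 + phi_1 = -0.59 + (-0.071) = -0.661
Right-hand sides:
  c_0 = sigma^2 (1 + theta_1 psi_1) = 2 * (1 + (-0.59)(-0.661)) = 2 * 1.38999 = 2.77998
  c_1 = sigma^2 theta_1 = 2 * (-0.59) = -1.18
  c_2 = 0
Equations for k = 0, 1, 2 (AR order 2, c_2 = 0):
  (E0) gamma(0) = phi_1 gamma(1) + phi_2 gamma(2) + c_0
  (E1) gamma(1) = phi_1 gamma(0) + phi_2 gamma(1) + c_1
  (E2) gamma(2) = phi_1 gamma(1) + phi_2 gamma(0)
From (E1): gamma(1) = A gamma(0) + B with
  A = phi_1 / (1 - phi_2) = -0.071 / 0.29 = -0.244828,   B = c_1 / (1 - phi_2) = -1.18 / 0.29 = -4.068966.
Insert (E2) into (E0): gamma(0) (1 - phi_2^2) = phi_1 (1 + phi_2) gamma(1) + c_0.
  phi_1 (1 + phi_2) = (-0.071)(1.71) = -0.12141,   1 - phi_2^2 = 0.4959.
Replace gamma(1) by A gamma(0) + B and collect gamma(0):
  gamma(0) [0.4959 - (-0.12141)(-0.244828)] = (-0.12141)(-4.068966) + 2.77998
  gamma(0) * 0.466175 = 3.273993
  gamma(0) = 3.273993 / 0.466175 = 7.023092.
  gamma(1) = A gamma(0) + B = (-0.244828)(7.023092) + (-4.068966) = -5.788412.
Therefore gamma(1) = -5.7884 (to 4 decimal places).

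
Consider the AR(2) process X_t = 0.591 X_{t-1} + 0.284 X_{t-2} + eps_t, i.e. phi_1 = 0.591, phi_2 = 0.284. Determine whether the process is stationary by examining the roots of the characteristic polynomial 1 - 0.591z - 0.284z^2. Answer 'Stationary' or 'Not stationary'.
\text{Stationary}

The AR(p) characteristic polynomial is P(z) = 1 - 0.591z - 0.284z^2.
Stationarity requires all roots to lie outside the unit circle, i.e. |z| > 1 for every root.
Set 1 + (-0.591) z + (-0.284) z^2 = 0, i.e. a z^2 + b z + c = 0 with a = -0.284, b = -0.591, c = 1.
Discriminant D = b^2 - 4ac = (-0.591)^2 - 4*(-0.284)*1 = 0.349281 - (-1.136) = 1.485281.
D >= 0, so the roots are real: z = (-b +/- sqrt(D)) / (2a) = (0.591 +/- 1.218721) / (-0.568).
  z_1 = (0.591 + 1.218721) / (-0.568) = -3.1861,   |z_1| = 3.1861.
  z_2 = (0.591 - 1.218721) / (-0.568) = 1.1051,   |z_2| = 1.1051.
Moduli of all roots: 3.1861, 1.1051.
All moduli strictly greater than 1? Yes.
Verdict: Stationary.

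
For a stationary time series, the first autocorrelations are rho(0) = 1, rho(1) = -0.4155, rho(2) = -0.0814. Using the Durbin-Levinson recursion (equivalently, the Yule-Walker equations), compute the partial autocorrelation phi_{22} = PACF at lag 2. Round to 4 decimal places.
\phi_{22} = -0.3070

The PACF at lag k is phi_{kk}, the last component of the solution
to the Yule-Walker system G_k phi = r_k where
  (G_k)_{ij} = rho(|i - j|), (r_k)_i = rho(i), i,j = 1..k.
Equivalently, Durbin-Levinson gives phi_{kk} iteratively:
  phi_{11} = rho(1)
  phi_{kk} = [rho(k) - sum_{j=1..k-1} phi_{k-1,j} rho(k-j)]
            / [1 - sum_{j=1..k-1} phi_{k-1,j} rho(j)],
  phi_{k,j} = phi_{k-1,j} - phi_{kk} phi_{k-1,k-j},  j = 1..k-1.
Step k = 1:
  phi_11 = rho(1) = -0.4155.
Step k = 2:
  phi_22 = [rho(2) - phi_11 rho(1)] / [1 - phi_11 rho(1)] = [-0.0814 - (-0.4155)(-0.4155)] / [1 - (-0.4155)(-0.4155)]
         = -0.25404025 / 0.82735975 = -0.307.
Therefore phi_{22} = -0.3070.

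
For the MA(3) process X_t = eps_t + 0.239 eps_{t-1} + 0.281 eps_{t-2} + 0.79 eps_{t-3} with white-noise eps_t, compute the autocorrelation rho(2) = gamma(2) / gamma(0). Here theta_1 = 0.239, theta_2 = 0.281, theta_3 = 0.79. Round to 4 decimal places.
\rho(2) = 0.2669

For an MA(q) process with theta_0 = 1, the autocovariance is
  gamma(k) = sigma^2 * sum_{i=0..q-k} theta_i * theta_{i+k},
and rho(k) = gamma(k) / gamma(0). Sigma^2 cancels.
  numerator   = (1)*(0.281) + (0.239)*(0.79) = 0.46981.
  denominator = (1)^2 + (0.239)^2 + (0.281)^2 + (0.79)^2 = 1.760182.
  rho(2) = 0.46981 / 1.760182 = 0.2669.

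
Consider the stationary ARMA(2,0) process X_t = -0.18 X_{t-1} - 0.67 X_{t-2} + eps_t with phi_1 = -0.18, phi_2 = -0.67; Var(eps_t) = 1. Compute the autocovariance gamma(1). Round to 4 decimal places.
\gamma(1) = -0.1979

Multiply the model equation by X_{t-k} and take expectations. With theta_0 = psi_0 = 1 and psi_j the MA(infinity) weights, this gives
  gamma(k) - sum_i phi_i gamma(k-i) = c_k,
  c_k = sigma^2 * sum_{j=k..q} theta_j psi_{j-k}   (c_k = 0 for k > q),
using gamma(-m) = gamma(m).
Pure AR (q = 0): c_0 = sigma^2 = 1, c_k = 0 for k >= 1.
Equations for k = 0, 1, 2 (AR order 2, c_2 = 0):
  (E0) gamma(0) = phi_1 gamma(1) + phi_2 gamma(2) + c_0
  (E1) gamma(1) = phi_1 gamma(0) + phi_2 gamma(1) + c_1
  (E2) gamma(2) = phi_1 gamma(1) + phi_2 gamma(0)
From (E1): gamma(1) = A gamma(0) + B with
  A = phi_1 / (1 - phi_2) = -0.18 / 1.67 = -0.107784,   B = c_1 / (1 - phi_2) = 0 / 1.67 = 0.
Insert (E2) into (E0): gamma(0) (1 - phi_2^2) = phi_1 (1 + phi_2) gamma(1) + c_0.
  phi_1 (1 + phi_2) = (-0.18)(0.33) = -0.0594,   1 - phi_2^2 = 0.5511.
Replace gamma(1) by A gamma(0) + B and collect gamma(0):
  gamma(0) [0.5511 - (-0.0594)(-0.107784)] = c_0 = 1
  gamma(0) * 0.544698 = 1
  gamma(0) = 1 / 0.544698 = 1.835881.
  gamma(1) = A gamma(0) = (-0.107784)(1.835881) = -0.197879.
Therefore gamma(1) = -0.1979 (to 4 decimal places).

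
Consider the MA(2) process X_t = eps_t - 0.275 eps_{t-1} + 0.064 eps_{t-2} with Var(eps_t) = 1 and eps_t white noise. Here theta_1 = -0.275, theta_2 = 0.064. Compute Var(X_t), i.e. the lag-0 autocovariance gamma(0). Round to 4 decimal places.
\gamma(0) = 1.0797

For an MA(q) process X_t = eps_t + sum_i theta_i eps_{t-i} with
Var(eps_t) = sigma^2, the variance is
  gamma(0) = sigma^2 * (1 + sum_i theta_i^2).
  sum_i theta_i^2 = (-0.275)^2 + (0.064)^2 = 0.075625 + 0.004096 = 0.079721.
  gamma(0) = 1 * (1 + 0.079721) = 1 * 1.079721 = 1.079721, which rounds to 1.0797.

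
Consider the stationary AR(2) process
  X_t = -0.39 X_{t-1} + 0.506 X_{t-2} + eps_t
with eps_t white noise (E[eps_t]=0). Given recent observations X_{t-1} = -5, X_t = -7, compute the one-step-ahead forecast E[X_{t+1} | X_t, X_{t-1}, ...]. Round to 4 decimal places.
E[X_{t+1} \mid \mathcal F_t] = 0.2000

For an AR(p) model X_t = c + sum_i phi_i X_{t-i} + eps_t, the
one-step-ahead conditional mean is
  E[X_{t+1} | X_t, ...] = c + sum_i phi_i X_{t+1-i}.
Substitute known values:
  E[X_{t+1} | ...] = (-0.39) * (-7) + (0.506) * (-5)
                   = 0.2000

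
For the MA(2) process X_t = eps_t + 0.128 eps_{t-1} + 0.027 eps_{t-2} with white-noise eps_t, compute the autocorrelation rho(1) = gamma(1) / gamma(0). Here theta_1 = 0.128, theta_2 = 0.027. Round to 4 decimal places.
\rho(1) = 0.1292

For an MA(q) process with theta_0 = 1, the autocovariance is
  gamma(k) = sigma^2 * sum_{i=0..q-k} theta_i * theta_{i+k},
and rho(k) = gamma(k) / gamma(0). Sigma^2 cancels.
  numerator   = (1)*(0.128) + (0.128)*(0.027) = 0.131456.
  denominator = (1)^2 + (0.128)^2 + (0.027)^2 = 1.017113.
  rho(1) = 0.131456 / 1.017113 = 0.1292.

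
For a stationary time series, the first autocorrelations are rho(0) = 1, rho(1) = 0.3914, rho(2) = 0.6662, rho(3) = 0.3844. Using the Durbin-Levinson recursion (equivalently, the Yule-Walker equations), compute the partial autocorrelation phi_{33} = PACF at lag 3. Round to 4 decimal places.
\phi_{33} = 0.0830

The PACF at lag k is phi_{kk}, the last component of the solution
to the Yule-Walker system G_k phi = r_k where
  (G_k)_{ij} = rho(|i - j|), (r_k)_i = rho(i), i,j = 1..k.
Equivalently, Durbin-Levinson gives phi_{kk} iteratively:
  phi_{11} = rho(1)
  phi_{kk} = [rho(k) - sum_{j=1..k-1} phi_{k-1,j} rho(k-j)]
            / [1 - sum_{j=1..k-1} phi_{k-1,j} rho(j)],
  phi_{k,j} = phi_{k-1,j} - phi_{kk} phi_{k-1,k-j},  j = 1..k-1.
Step k = 1:
  phi_11 = rho(1) = 0.3914.
Step k = 2:
  phi_22 = [rho(2) - phi_11 rho(1)] / [1 - phi_11 rho(1)] = [0.6662 - (0.3914)(0.3914)] / [1 - (0.3914)(0.3914)]
         = 0.51300604 / 0.84680604 = 0.605813.
  Update: phi_21 = phi_11 - phi_22 phi_11 = 0.3914 - (0.605813)(0.3914) = 0.154285.
Step k = 3:
  phi_33 = [rho(3) - phi_21 rho(2) - phi_22 rho(1)] / [1 - phi_21 rho(1) - phi_22 rho(2)]
    numerator   = 0.3844 - (0.154285)(0.6662) - (0.605813)(0.3914) = 0.04450027
    denominator = 1 - (0.154285)(0.3914) - (0.605813)(0.6662) = 0.53602035
  phi_33 = 0.04450027 / 0.53602035 = 0.083.
Therefore phi_{33} = 0.0830.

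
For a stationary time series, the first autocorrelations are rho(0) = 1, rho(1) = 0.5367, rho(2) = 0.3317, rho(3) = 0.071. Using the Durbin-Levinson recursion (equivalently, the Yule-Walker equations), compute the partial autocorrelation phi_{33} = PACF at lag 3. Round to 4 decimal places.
\phi_{33} = -0.1819

The PACF at lag k is phi_{kk}, the last component of the solution
to the Yule-Walker system G_k phi = r_k where
  (G_k)_{ij} = rho(|i - j|), (r_k)_i = rho(i), i,j = 1..k.
Equivalently, Durbin-Levinson gives phi_{kk} iteratively:
  phi_{11} = rho(1)
  phi_{kk} = [rho(k) - sum_{j=1..k-1} phi_{k-1,j} rho(k-j)]
            / [1 - sum_{j=1..k-1} phi_{k-1,j} rho(j)],
  phi_{k,j} = phi_{k-1,j} - phi_{kk} phi_{k-1,k-j},  j = 1..k-1.
Step k = 1:
  phi_11 = rho(1) = 0.5367.
Step k = 2:
  phi_22 = [rho(2) - phi_11 rho(1)] / [1 - phi_11 rho(1)] = [0.3317 - (0.5367)(0.5367)] / [1 - (0.5367)(0.5367)]
         = 0.04365311 / 0.71195311 = 0.061315.
  Update: phi_21 = phi_11 - phi_22 phi_11 = 0.5367 - (0.061315)(0.5367) = 0.503792.
Step k = 3:
  phi_33 = [rho(3) - phi_21 rho(2) - phi_22 rho(1)] / [1 - phi_21 rho(1) - phi_22 rho(2)]
    numerator   = 0.071 - (0.503792)(0.3317) - (0.061315)(0.5367) = -0.1290155
    denominator = 1 - (0.503792)(0.5367) - (0.061315)(0.3317) = 0.70927654
  phi_33 = -0.1290155 / 0.70927654 = -0.1819.
Therefore phi_{33} = -0.1819.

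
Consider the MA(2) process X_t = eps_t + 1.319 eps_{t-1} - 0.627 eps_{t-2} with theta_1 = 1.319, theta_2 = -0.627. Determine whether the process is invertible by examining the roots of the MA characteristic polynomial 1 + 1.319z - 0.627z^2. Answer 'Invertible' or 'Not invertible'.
\text{Not invertible}

The MA(q) characteristic polynomial is P(z) = 1 + 1.319z - 0.627z^2.
Invertibility requires all roots to lie outside the unit circle, i.e. |z| > 1 for every root.
Set 1 + (1.319) z + (-0.627) z^2 = 0, i.e. a z^2 + b z + c = 0 with a = -0.627, b = 1.319, c = 1.
Discriminant D = b^2 - 4ac = (1.319)^2 - 4*(-0.627)*1 = 1.739761 - (-2.508) = 4.247761.
D >= 0, so the roots are real: z = (-b +/- sqrt(D)) / (2a) = (-1.319 +/- 2.06101) / (-1.254).
  z_1 = (-1.319 + 2.06101) / (-1.254) = -0.5917,   |z_1| = 0.5917.
  z_2 = (-1.319 - 2.06101) / (-1.254) = 2.6954,   |z_2| = 2.6954.
Moduli of all roots: 0.5917, 2.6954.
All moduli strictly greater than 1? No.
Verdict: Not invertible.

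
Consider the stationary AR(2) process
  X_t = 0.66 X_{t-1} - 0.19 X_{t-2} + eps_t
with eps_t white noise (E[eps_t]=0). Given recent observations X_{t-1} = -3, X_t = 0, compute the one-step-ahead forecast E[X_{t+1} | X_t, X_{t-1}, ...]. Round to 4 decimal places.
E[X_{t+1} \mid \mathcal F_t] = 0.5700

For an AR(p) model X_t = c + sum_i phi_i X_{t-i} + eps_t, the
one-step-ahead conditional mean is
  E[X_{t+1} | X_t, ...] = c + sum_i phi_i X_{t+1-i}.
Substitute known values:
  E[X_{t+1} | ...] = (0.66) * (0) + (-0.19) * (-3)
                   = 0.5700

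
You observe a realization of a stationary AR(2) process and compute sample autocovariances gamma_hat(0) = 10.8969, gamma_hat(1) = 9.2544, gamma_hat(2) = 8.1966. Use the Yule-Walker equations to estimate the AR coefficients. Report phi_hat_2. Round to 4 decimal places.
\hat\phi_{2} = 0.1110

The Yule-Walker equations for an AR(p) process read, in matrix form,
  Gamma_p phi = r_p,   with   (Gamma_p)_{ij} = gamma(|i - j|),
                       (r_p)_i = gamma(i),   i,j = 1..p.
Substitute the sample gammas (Toeplitz matrix and right-hand side of size 2):
  Gamma_p = [[10.8969, 9.2544], [9.2544, 10.8969]]
  r_p     = [9.2544, 8.1966]
Written out:
  10.8969 phi_1 + 9.2544 phi_2 = 9.2544
  9.2544 phi_1 + 10.8969 phi_2 = 8.1966
Solve by Cramer's rule:
  det = gamma(0)^2 - gamma(1)^2 = (10.8969)^2 - (9.2544)^2 = 118.74242961 - 85.64391936 = 33.09851025
  phi_hat_1 = [gamma(1) gamma(0) - gamma(1) gamma(2)] / det = [(9.2544)(10.8969) - (9.2544)(8.1966)] / 33.09851025 = 24.98965632 / 33.09851025 = 0.755
  phi_hat_2 = [gamma(0) gamma(2) - gamma(1)^2] / det = [(10.8969)(8.1966) - (9.2544)^2] / 33.09851025 = 3.67361118 / 33.09851025 = 0.111
So phi_hat = [0.7550, 0.1110].
Therefore phi_hat_2 = 0.1110.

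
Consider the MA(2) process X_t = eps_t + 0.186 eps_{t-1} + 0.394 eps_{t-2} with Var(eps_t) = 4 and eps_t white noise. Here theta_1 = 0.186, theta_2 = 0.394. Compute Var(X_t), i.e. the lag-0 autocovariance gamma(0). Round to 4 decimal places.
\gamma(0) = 4.7593

For an MA(q) process X_t = eps_t + sum_i theta_i eps_{t-i} with
Var(eps_t) = sigma^2, the variance is
  gamma(0) = sigma^2 * (1 + sum_i theta_i^2).
  sum_i theta_i^2 = (0.186)^2 + (0.394)^2 = 0.034596 + 0.155236 = 0.189832.
  gamma(0) = 4 * (1 + 0.189832) = 4 * 1.189832 = 4.759328, which rounds to 4.7593.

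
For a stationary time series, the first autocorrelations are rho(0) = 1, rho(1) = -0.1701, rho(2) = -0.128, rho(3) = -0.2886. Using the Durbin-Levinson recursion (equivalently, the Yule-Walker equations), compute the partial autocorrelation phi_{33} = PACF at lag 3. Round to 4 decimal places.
\phi_{33} = -0.3610

The PACF at lag k is phi_{kk}, the last component of the solution
to the Yule-Walker system G_k phi = r_k where
  (G_k)_{ij} = rho(|i - j|), (r_k)_i = rho(i), i,j = 1..k.
Equivalently, Durbin-Levinson gives phi_{kk} iteratively:
  phi_{11} = rho(1)
  phi_{kk} = [rho(k) - sum_{j=1..k-1} phi_{k-1,j} rho(k-j)]
            / [1 - sum_{j=1..k-1} phi_{k-1,j} rho(j)],
  phi_{k,j} = phi_{k-1,j} - phi_{kk} phi_{k-1,k-j},  j = 1..k-1.
Step k = 1:
  phi_11 = rho(1) = -0.1701.
Step k = 2:
  phi_22 = [rho(2) - phi_11 rho(1)] / [1 - phi_11 rho(1)] = [-0.128 - (-0.1701)(-0.1701)] / [1 - (-0.1701)(-0.1701)]
         = -0.15693401 / 0.97106599 = -0.16161.
  Update: phi_21 = phi_11 - phi_22 phi_11 = -0.1701 - (-0.16161)(-0.1701) = -0.19759.
Step k = 3:
  phi_33 = [rho(3) - phi_21 rho(2) - phi_22 rho(1)] / [1 - phi_21 rho(1) - phi_22 rho(2)]
    numerator   = -0.2886 - (-0.19759)(-0.128) - (-0.16161)(-0.1701) = -0.34138137
    denominator = 1 - (-0.19759)(-0.1701) - (-0.16161)(-0.128) = 0.94570388
  phi_33 = -0.34138137 / 0.94570388 = -0.361.
Therefore phi_{33} = -0.3610.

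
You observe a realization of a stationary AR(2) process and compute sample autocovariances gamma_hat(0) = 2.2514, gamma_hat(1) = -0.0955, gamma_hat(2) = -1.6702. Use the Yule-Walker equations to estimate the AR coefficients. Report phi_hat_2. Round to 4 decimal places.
\hat\phi_{2} = -0.7450

The Yule-Walker equations for an AR(p) process read, in matrix form,
  Gamma_p phi = r_p,   with   (Gamma_p)_{ij} = gamma(|i - j|),
                       (r_p)_i = gamma(i),   i,j = 1..p.
Substitute the sample gammas (Toeplitz matrix and right-hand side of size 2):
  Gamma_p = [[2.2514, -0.0955], [-0.0955, 2.2514]]
  r_p     = [-0.0955, -1.6702]
Written out:
  2.2514 phi_1 - 0.0955 phi_2 = -0.0955
  -0.0955 phi_1 + 2.2514 phi_2 = -1.6702
Solve by Cramer's rule:
  det = gamma(0)^2 - gamma(1)^2 = (2.2514)^2 - (-0.0955)^2 = 5.06880196 - 0.00912025 = 5.05968171
  phi_hat_1 = [gamma(1) gamma(0) - gamma(1) gamma(2)] / det = [(-0.0955)(2.2514) - (-0.0955)(-1.6702)] / 5.05968171 = -0.3745128 / 5.05968171 = -0.074
  phi_hat_2 = [gamma(0) gamma(2) - gamma(1)^2] / det = [(2.2514)(-1.6702) - (-0.0955)^2] / 5.05968171 = -3.76940853 / 5.05968171 = -0.745
So phi_hat = [-0.0740, -0.7450].
Therefore phi_hat_2 = -0.7450.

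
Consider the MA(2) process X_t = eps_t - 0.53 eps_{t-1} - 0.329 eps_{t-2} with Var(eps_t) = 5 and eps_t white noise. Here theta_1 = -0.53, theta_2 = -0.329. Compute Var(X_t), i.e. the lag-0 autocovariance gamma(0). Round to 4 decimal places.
\gamma(0) = 6.9457

For an MA(q) process X_t = eps_t + sum_i theta_i eps_{t-i} with
Var(eps_t) = sigma^2, the variance is
  gamma(0) = sigma^2 * (1 + sum_i theta_i^2).
  sum_i theta_i^2 = (-0.53)^2 + (-0.329)^2 = 0.2809 + 0.108241 = 0.389141.
  gamma(0) = 5 * (1 + 0.389141) = 5 * 1.389141 = 6.945705, which rounds to 6.9457.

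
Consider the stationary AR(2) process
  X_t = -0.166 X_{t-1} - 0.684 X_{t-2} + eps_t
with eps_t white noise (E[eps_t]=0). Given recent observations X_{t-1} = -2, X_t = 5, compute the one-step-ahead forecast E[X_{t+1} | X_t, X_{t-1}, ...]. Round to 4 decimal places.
E[X_{t+1} \mid \mathcal F_t] = 0.5380

For an AR(p) model X_t = c + sum_i phi_i X_{t-i} + eps_t, the
one-step-ahead conditional mean is
  E[X_{t+1} | X_t, ...] = c + sum_i phi_i X_{t+1-i}.
Substitute known values:
  E[X_{t+1} | ...] = (-0.166) * (5) + (-0.684) * (-2)
                   = 0.5380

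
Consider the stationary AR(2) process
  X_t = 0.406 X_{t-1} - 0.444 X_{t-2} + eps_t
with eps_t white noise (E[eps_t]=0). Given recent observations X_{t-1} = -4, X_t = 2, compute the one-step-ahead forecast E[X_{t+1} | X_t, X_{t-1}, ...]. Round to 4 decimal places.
E[X_{t+1} \mid \mathcal F_t] = 2.5880

For an AR(p) model X_t = c + sum_i phi_i X_{t-i} + eps_t, the
one-step-ahead conditional mean is
  E[X_{t+1} | X_t, ...] = c + sum_i phi_i X_{t+1-i}.
Substitute known values:
  E[X_{t+1} | ...] = (0.406) * (2) + (-0.444) * (-4)
                   = 2.5880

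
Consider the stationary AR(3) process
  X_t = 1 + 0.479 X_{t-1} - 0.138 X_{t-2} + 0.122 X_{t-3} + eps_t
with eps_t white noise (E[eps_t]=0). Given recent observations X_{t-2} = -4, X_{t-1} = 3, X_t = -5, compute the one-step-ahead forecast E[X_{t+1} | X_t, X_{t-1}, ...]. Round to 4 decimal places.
E[X_{t+1} \mid \mathcal F_t] = -2.2970

For an AR(p) model X_t = c + sum_i phi_i X_{t-i} + eps_t, the
one-step-ahead conditional mean is
  E[X_{t+1} | X_t, ...] = c + sum_i phi_i X_{t+1-i}.
Substitute known values:
  E[X_{t+1} | ...] = 1 + (0.479) * (-5) + (-0.138) * (3) + (0.122) * (-4)
                   = -2.2970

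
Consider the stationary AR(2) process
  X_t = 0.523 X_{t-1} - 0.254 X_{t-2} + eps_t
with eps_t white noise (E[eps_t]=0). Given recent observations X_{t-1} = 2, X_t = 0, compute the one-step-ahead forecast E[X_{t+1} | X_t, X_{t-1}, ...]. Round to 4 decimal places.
E[X_{t+1} \mid \mathcal F_t] = -0.5080

For an AR(p) model X_t = c + sum_i phi_i X_{t-i} + eps_t, the
one-step-ahead conditional mean is
  E[X_{t+1} | X_t, ...] = c + sum_i phi_i X_{t+1-i}.
Substitute known values:
  E[X_{t+1} | ...] = (0.523) * (0) + (-0.254) * (2)
                   = -0.5080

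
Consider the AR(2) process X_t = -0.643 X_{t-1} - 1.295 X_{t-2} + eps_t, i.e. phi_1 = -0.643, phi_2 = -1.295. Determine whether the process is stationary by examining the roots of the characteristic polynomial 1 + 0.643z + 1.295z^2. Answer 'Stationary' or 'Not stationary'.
\text{Not stationary}

The AR(p) characteristic polynomial is P(z) = 1 + 0.643z + 1.295z^2.
Stationarity requires all roots to lie outside the unit circle, i.e. |z| > 1 for every root.
Set 1 + (0.643) z + (1.295) z^2 = 0, i.e. a z^2 + b z + c = 0 with a = 1.295, b = 0.643, c = 1.
Discriminant D = b^2 - 4ac = (0.643)^2 - 4*(1.295)*1 = 0.413449 - (5.18) = -4.766551.
D < 0, so the roots are the complex-conjugate pair z = (-b +/- i sqrt(-D)) / (2a) = -0.2483 +/- 0.843i.
For a conjugate pair |z|^2 = z * conj(z) = (product of roots) = c/a = 1/(1.295) = 0.772201, so |z| = sqrt(0.772201) = 0.8787 for both roots.
Moduli of all roots: 0.8787, 0.8787.
All moduli strictly greater than 1? No.
Verdict: Not stationary.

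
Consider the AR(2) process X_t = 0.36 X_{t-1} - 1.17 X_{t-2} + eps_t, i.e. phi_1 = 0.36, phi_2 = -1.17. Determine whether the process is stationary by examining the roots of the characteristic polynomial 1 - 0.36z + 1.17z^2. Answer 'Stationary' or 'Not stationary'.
\text{Not stationary}

The AR(p) characteristic polynomial is P(z) = 1 - 0.36z + 1.17z^2.
Stationarity requires all roots to lie outside the unit circle, i.e. |z| > 1 for every root.
Set 1 + (-0.36) z + (1.17) z^2 = 0, i.e. a z^2 + b z + c = 0 with a = 1.17, b = -0.36, c = 1.
Discriminant D = b^2 - 4ac = (-0.36)^2 - 4*(1.17)*1 = 0.1296 - (4.68) = -4.5504.
D < 0, so the roots are the complex-conjugate pair z = (-b +/- i sqrt(-D)) / (2a) = 0.1538 +/- 0.9116i.
For a conjugate pair |z|^2 = z * conj(z) = (product of roots) = c/a = 1/(1.17) = 0.854701, so |z| = sqrt(0.854701) = 0.9245 for both roots.
Moduli of all roots: 0.9245, 0.9245.
All moduli strictly greater than 1? No.
Verdict: Not stationary.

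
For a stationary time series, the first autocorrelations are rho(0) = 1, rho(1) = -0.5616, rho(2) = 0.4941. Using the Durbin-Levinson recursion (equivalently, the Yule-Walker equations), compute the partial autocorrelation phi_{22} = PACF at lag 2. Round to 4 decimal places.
\phi_{22} = 0.2610

The PACF at lag k is phi_{kk}, the last component of the solution
to the Yule-Walker system G_k phi = r_k where
  (G_k)_{ij} = rho(|i - j|), (r_k)_i = rho(i), i,j = 1..k.
Equivalently, Durbin-Levinson gives phi_{kk} iteratively:
  phi_{11} = rho(1)
  phi_{kk} = [rho(k) - sum_{j=1..k-1} phi_{k-1,j} rho(k-j)]
            / [1 - sum_{j=1..k-1} phi_{k-1,j} rho(j)],
  phi_{k,j} = phi_{k-1,j} - phi_{kk} phi_{k-1,k-j},  j = 1..k-1.
Step k = 1:
  phi_11 = rho(1) = -0.5616.
Step k = 2:
  phi_22 = [rho(2) - phi_11 rho(1)] / [1 - phi_11 rho(1)] = [0.4941 - (-0.5616)(-0.5616)] / [1 - (-0.5616)(-0.5616)]
         = 0.17870544 / 0.68460544 = 0.261.
Therefore phi_{22} = 0.2610.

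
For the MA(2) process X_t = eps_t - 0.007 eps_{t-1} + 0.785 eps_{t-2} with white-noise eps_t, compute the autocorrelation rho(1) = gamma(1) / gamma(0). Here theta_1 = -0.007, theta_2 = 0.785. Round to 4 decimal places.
\rho(1) = -0.0077

For an MA(q) process with theta_0 = 1, the autocovariance is
  gamma(k) = sigma^2 * sum_{i=0..q-k} theta_i * theta_{i+k},
and rho(k) = gamma(k) / gamma(0). Sigma^2 cancels.
  numerator   = (1)*(-0.007) + (-0.007)*(0.785) = -0.012495.
  denominator = (1)^2 + (-0.007)^2 + (0.785)^2 = 1.616274.
  rho(1) = -0.012495 / 1.616274 = -0.0077.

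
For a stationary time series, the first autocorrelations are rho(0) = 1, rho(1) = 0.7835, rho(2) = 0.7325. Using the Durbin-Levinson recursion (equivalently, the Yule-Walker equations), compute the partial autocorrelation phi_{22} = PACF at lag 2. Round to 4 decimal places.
\phi_{22} = 0.3072

The PACF at lag k is phi_{kk}, the last component of the solution
to the Yule-Walker system G_k phi = r_k where
  (G_k)_{ij} = rho(|i - j|), (r_k)_i = rho(i), i,j = 1..k.
Equivalently, Durbin-Levinson gives phi_{kk} iteratively:
  phi_{11} = rho(1)
  phi_{kk} = [rho(k) - sum_{j=1..k-1} phi_{k-1,j} rho(k-j)]
            / [1 - sum_{j=1..k-1} phi_{k-1,j} rho(j)],
  phi_{k,j} = phi_{k-1,j} - phi_{kk} phi_{k-1,k-j},  j = 1..k-1.
Step k = 1:
  phi_11 = rho(1) = 0.7835.
Step k = 2:
  phi_22 = [rho(2) - phi_11 rho(1)] / [1 - phi_11 rho(1)] = [0.7325 - (0.7835)(0.7835)] / [1 - (0.7835)(0.7835)]
         = 0.11862775 / 0.38612775 = 0.3072.
Therefore phi_{22} = 0.3072.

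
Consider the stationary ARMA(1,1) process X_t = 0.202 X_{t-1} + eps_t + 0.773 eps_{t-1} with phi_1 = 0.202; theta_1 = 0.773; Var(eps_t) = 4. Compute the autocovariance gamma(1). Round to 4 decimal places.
\gamma(1) = 4.7008

Multiply the model equation by X_{t-k} and take expectations. With theta_0 = psi_0 = 1 and psi_j the MA(infinity) weights, this gives
  gamma(k) - sum_i phi_i gamma(k-i) = c_k,
  c_k = sigma^2 * sum_{j=k..q} theta_j psi_{j-k}   (c_k = 0 for k > q),
using gamma(-m) = gamma(m).
psi-weights needed (psi_j = theta_j + sum_i phi_i psi_{j-i}):
  psi_1 = theta_1 + phi_1 = 0.773 + (0.202) = 0.975
Right-hand sides:
  c_0 = sigma^2 (1 + theta_1 psi_1) = 4 * (1 + (0.773)(0.975)) = 4 * 1.753675 = 7.0147
  c_1 = sigma^2 theta_1 = 4 * (0.773) = 3.092
  c_2 = 0
Equations for k = 0 and k = 1 (AR order 1):
  gamma(0) = phi_1 gamma(1) + c_0
  gamma(1) = phi_1 gamma(0) + c_1
Substituting the second into the first: gamma(0) (1 - phi_1^2) = c_0 + phi_1 c_1, so
  gamma(0) = (c_0 + phi_1 c_1) / (1 - phi_1^2) = (7.0147 + (0.202)(3.092)) / (1 - (0.202)^2) = 7.639284 / 0.959196 = 7.964258.
  gamma(1) = phi_1 gamma(0) + c_1 = (0.202)(7.964258) + (3.092) = 4.70078.
Therefore gamma(1) = 4.7008 (to 4 decimal places).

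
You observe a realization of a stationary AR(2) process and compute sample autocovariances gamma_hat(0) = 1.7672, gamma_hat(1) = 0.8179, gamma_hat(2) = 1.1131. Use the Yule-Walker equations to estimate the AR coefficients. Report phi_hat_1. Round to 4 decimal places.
\hat\phi_{1} = 0.2180

The Yule-Walker equations for an AR(p) process read, in matrix form,
  Gamma_p phi = r_p,   with   (Gamma_p)_{ij} = gamma(|i - j|),
                       (r_p)_i = gamma(i),   i,j = 1..p.
Substitute the sample gammas (Toeplitz matrix and right-hand side of size 2):
  Gamma_p = [[1.7672, 0.8179], [0.8179, 1.7672]]
  r_p     = [0.8179, 1.1131]
Written out:
  1.7672 phi_1 + 0.8179 phi_2 = 0.8179
  0.8179 phi_1 + 1.7672 phi_2 = 1.1131
Solve by Cramer's rule:
  det = gamma(0)^2 - gamma(1)^2 = (1.7672)^2 - (0.8179)^2 = 3.12299584 - 0.66896041 = 2.45403543
  phi_hat_1 = [gamma(1) gamma(0) - gamma(1) gamma(2)] / det = [(0.8179)(1.7672) - (0.8179)(1.1131)] / 2.45403543 = 0.53498839 / 2.45403543 = 0.218
  phi_hat_2 = [gamma(0) gamma(2) - gamma(1)^2] / det = [(1.7672)(1.1131) - (0.8179)^2] / 2.45403543 = 1.29810991 / 2.45403543 = 0.529
So phi_hat = [0.2180, 0.5290].
Therefore phi_hat_1 = 0.2180.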